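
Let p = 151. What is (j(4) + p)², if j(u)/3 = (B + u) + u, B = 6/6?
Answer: 31684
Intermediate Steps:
B = 1 (B = 6*(⅙) = 1)
j(u) = 3 + 6*u (j(u) = 3*((1 + u) + u) = 3*(1 + 2*u) = 3 + 6*u)
(j(4) + p)² = ((3 + 6*4) + 151)² = ((3 + 24) + 151)² = (27 + 151)² = 178² = 31684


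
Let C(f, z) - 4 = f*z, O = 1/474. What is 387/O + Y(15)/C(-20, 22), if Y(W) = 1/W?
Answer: 1199684519/6540 ≈ 1.8344e+5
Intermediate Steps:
O = 1/474 ≈ 0.0021097
C(f, z) = 4 + f*z
387/O + Y(15)/C(-20, 22) = 387/(1/474) + 1/(15*(4 - 20*22)) = 387*474 + 1/(15*(4 - 440)) = 183438 + (1/15)/(-436) = 183438 + (1/15)*(-1/436) = 183438 - 1/6540 = 1199684519/6540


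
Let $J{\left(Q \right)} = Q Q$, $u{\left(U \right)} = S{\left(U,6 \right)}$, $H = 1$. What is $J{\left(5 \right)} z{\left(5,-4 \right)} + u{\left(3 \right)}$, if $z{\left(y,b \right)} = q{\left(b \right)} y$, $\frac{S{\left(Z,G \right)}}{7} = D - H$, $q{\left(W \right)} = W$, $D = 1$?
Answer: $-500$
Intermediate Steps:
$S{\left(Z,G \right)} = 0$ ($S{\left(Z,G \right)} = 7 \left(1 - 1\right) = 7 \cdot 0 = 0$)
$u{\left(U \right)} = 0$
$J{\left(Q \right)} = Q^{2}$
$z{\left(y,b \right)} = b y$
$J{\left(5 \right)} z{\left(5,-4 \right)} + u{\left(3 \right)} = 5^{2} \left(\left(-4\right) 5\right) + 0 = 25 \left(-20\right) + 0 = -500 + 0 = -500$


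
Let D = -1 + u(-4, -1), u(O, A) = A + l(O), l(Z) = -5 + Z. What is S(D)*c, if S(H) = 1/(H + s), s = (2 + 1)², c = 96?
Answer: -48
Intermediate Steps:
u(O, A) = -5 + A + O (u(O, A) = A + (-5 + O) = -5 + A + O)
s = 9 (s = 3² = 9)
D = -11 (D = -1 + (-5 - 1 - 4) = -1 - 10 = -11)
S(H) = 1/(9 + H) (S(H) = 1/(H + 9) = 1/(9 + H))
S(D)*c = 96/(9 - 11) = 96/(-2) = -½*96 = -48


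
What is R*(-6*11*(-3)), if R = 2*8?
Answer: 3168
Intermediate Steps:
R = 16
R*(-6*11*(-3)) = 16*(-6*11*(-3)) = 16*(-66*(-3)) = 16*198 = 3168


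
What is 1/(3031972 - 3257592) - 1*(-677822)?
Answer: 152930199639/225620 ≈ 6.7782e+5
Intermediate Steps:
1/(3031972 - 3257592) - 1*(-677822) = 1/(-225620) + 677822 = -1/225620 + 677822 = 152930199639/225620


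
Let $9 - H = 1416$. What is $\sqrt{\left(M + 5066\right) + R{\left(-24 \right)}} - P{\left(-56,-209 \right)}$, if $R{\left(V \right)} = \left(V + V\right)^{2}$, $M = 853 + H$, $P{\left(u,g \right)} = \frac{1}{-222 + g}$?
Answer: $\frac{1}{431} + 4 \sqrt{426} \approx 82.561$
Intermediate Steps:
$H = -1407$ ($H = 9 - 1416 = -1407$)
$M = -554$ ($M = 853 - 1407 = -554$)
$R{\left(V \right)} = 4 V^{2}$ ($R{\left(V \right)} = \left(2 V\right)^{2} = 4 V^{2}$)
$\sqrt{\left(M + 5066\right) + R{\left(-24 \right)}} - P{\left(-56,-209 \right)} = \sqrt{\left(-554 + 5066\right) + 4 \left(-24\right)^{2}} - \frac{1}{-222 - 209} = \sqrt{4512 + 4 \cdot 576} - \frac{1}{-431} = \sqrt{4512 + 2304} - - \frac{1}{431} = \sqrt{6816} + \frac{1}{431} = 4 \sqrt{426} + \frac{1}{431} = \frac{1}{431} + 4 \sqrt{426}$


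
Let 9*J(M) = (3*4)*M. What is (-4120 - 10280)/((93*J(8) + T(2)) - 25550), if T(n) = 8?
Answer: 288/491 ≈ 0.58656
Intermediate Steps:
J(M) = 4*M/3 (J(M) = ((3*4)*M)/9 = (12*M)/9 = 4*M/3)
(-4120 - 10280)/((93*J(8) + T(2)) - 25550) = (-4120 - 10280)/((93*((4/3)*8) + 8) - 25550) = -14400/((93*(32/3) + 8) - 25550) = -14400/((992 + 8) - 25550) = -14400/(1000 - 25550) = -14400/(-24550) = -14400*(-1/24550) = 288/491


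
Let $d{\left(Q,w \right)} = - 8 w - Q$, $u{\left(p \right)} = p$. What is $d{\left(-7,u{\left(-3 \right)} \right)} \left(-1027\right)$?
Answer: $-31837$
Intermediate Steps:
$d{\left(Q,w \right)} = - Q - 8 w$
$d{\left(-7,u{\left(-3 \right)} \right)} \left(-1027\right) = \left(\left(-1\right) \left(-7\right) - -24\right) \left(-1027\right) = \left(7 + 24\right) \left(-1027\right) = 31 \left(-1027\right) = -31837$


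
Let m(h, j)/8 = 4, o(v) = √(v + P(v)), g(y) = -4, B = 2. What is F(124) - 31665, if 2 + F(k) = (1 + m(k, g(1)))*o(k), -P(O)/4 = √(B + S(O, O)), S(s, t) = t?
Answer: -31667 + 66*√(31 - 3*√14) ≈ -31374.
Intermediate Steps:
P(O) = -4*√(2 + O)
o(v) = √(v - 4*√(2 + v))
m(h, j) = 32 (m(h, j) = 8*4 = 32)
F(k) = -2 + 33*√(k - 4*√(2 + k)) (F(k) = -2 + (1 + 32)*√(k - 4*√(2 + k)) = -2 + 33*√(k - 4*√(2 + k)))
F(124) - 31665 = (-2 + 33*√(124 - 4*√(2 + 124))) - 31665 = (-2 + 33*√(124 - 12*√14)) - 31665 = -31667 + 33*√(124 - 12*√14)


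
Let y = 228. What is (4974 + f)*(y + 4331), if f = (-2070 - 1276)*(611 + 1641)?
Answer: -34330263862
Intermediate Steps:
f = -7535192 (f = -3346*2252 = -7535192)
(4974 + f)*(y + 4331) = (4974 - 7535192)*(228 + 4331) = -7530218*4559 = -34330263862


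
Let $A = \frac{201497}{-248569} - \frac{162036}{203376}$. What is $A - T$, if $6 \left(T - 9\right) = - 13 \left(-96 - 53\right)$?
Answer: $- \frac{4214104243735}{12638242236} \approx -333.44$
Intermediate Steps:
$A = - \frac{6771398363}{4212747412}$ ($A = 201497 \left(- \frac{1}{248569}\right) - \frac{13503}{16948} = - \frac{201497}{248569} - \frac{13503}{16948} = - \frac{6771398363}{4212747412} \approx -1.6074$)
$T = \frac{1991}{6}$ ($T = 9 + \frac{\left(-13\right) \left(-96 - 53\right)}{6} = 9 + \frac{\left(-13\right) \left(-149\right)}{6} = 9 + \frac{1}{6} \cdot 1937 = 9 + \frac{1937}{6} = \frac{1991}{6} \approx 331.83$)
$A - T = - \frac{6771398363}{4212747412} - \frac{1991}{6} = - \frac{4214104243735}{12638242236}$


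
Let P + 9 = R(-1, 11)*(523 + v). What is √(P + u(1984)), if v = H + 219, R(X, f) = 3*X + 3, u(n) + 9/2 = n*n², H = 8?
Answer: √31238127562/2 ≈ 88372.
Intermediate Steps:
u(n) = -9/2 + n³ (u(n) = -9/2 + n*n² = -9/2 + n³)
R(X, f) = 3 + 3*X
v = 227 (v = 8 + 219 = 227)
P = -9 (P = -9 + (3 + 3*(-1))*(523 + 227) = -9 + (3 - 3)*750 = -9 + 0*750 = -9 + 0 = -9)
√(P + u(1984)) = √(-9 + (-9/2 + 1984³)) = √(-9 + (-9/2 + 7809531904)) = √(-9 + 15619063799/2) = √(15619063781/2) = √31238127562/2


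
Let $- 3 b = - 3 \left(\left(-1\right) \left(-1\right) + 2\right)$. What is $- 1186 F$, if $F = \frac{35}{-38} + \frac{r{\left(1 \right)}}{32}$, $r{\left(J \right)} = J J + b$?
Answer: $\frac{71753}{76} \approx 944.12$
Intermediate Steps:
$b = 3$ ($b = - \frac{\left(-3\right) \left(\left(-1\right) \left(-1\right) + 2\right)}{3} = - \frac{\left(-3\right) \left(1 + 2\right)}{3} = - \frac{\left(-3\right) 3}{3} = \left(- \frac{1}{3}\right) \left(-9\right) = 3$)
$r{\left(J \right)} = 3 + J^{2}$ ($r{\left(J \right)} = J J + 3 = J^{2} + 3 = 3 + J^{2}$)
$F = - \frac{121}{152}$ ($F = \frac{35}{-38} + \frac{3 + 1^{2}}{32} = 35 \left(- \frac{1}{38}\right) + \left(3 + 1\right) \frac{1}{32} = - \frac{35}{38} + 4 \cdot \frac{1}{32} = - \frac{35}{38} + \frac{1}{8} = - \frac{121}{152} \approx -0.79605$)
$- 1186 F = \left(-1186\right) \left(- \frac{121}{152}\right) = \frac{71753}{76}$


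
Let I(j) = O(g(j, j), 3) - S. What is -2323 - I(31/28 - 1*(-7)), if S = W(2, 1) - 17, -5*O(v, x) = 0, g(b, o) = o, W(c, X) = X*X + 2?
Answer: -2337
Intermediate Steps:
W(c, X) = 2 + X² (W(c, X) = X² + 2 = 2 + X²)
O(v, x) = 0 (O(v, x) = -⅕*0 = 0)
S = -14 (S = (2 + 1²) - 17 = (2 + 1) - 17 = 3 - 17 = -14)
I(j) = 14 (I(j) = 0 - 1*(-14) = 0 + 14 = 14)
-2323 - I(31/28 - 1*(-7)) = -2323 - 1*14 = -2323 - 14 = -2337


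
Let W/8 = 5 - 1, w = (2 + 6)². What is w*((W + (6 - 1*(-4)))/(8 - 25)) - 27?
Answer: -3147/17 ≈ -185.12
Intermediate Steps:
w = 64 (w = 8² = 64)
W = 32 (W = 8*(5 - 1) = 8*4 = 32)
w*((W + (6 - 1*(-4)))/(8 - 25)) - 27 = 64*((32 + (6 - 1*(-4)))/(8 - 25)) - 27 = 64*((32 + (6 + 4))/(-17)) - 27 = 64*((32 + 10)*(-1/17)) - 27 = 64*(42*(-1/17)) - 27 = 64*(-42/17) - 27 = -2688/17 - 27 = -3147/17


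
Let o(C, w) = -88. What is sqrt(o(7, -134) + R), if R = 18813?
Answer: 5*sqrt(749) ≈ 136.84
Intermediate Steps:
sqrt(o(7, -134) + R) = sqrt(-88 + 18813) = sqrt(18725) = 5*sqrt(749)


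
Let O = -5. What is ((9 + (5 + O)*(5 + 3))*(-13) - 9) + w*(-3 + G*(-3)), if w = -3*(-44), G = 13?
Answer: -5670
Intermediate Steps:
w = 132
((9 + (5 + O)*(5 + 3))*(-13) - 9) + w*(-3 + G*(-3)) = ((9 + (5 - 5)*(5 + 3))*(-13) - 9) + 132*(-3 + 13*(-3)) = ((9 + 0*8)*(-13) - 9) + 132*(-3 - 39) = ((9 + 0)*(-13) - 9) + 132*(-42) = (9*(-13) - 9) - 5544 = (-117 - 9) - 5544 = -126 - 5544 = -5670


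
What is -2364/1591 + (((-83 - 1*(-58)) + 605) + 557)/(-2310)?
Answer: -2423269/1225070 ≈ -1.9781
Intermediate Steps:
-2364/1591 + (((-83 - 1*(-58)) + 605) + 557)/(-2310) = -2364*1/1591 + (((-83 + 58) + 605) + 557)*(-1/2310) = -2364/1591 + ((-25 + 605) + 557)*(-1/2310) = -2364/1591 + (580 + 557)*(-1/2310) = -2364/1591 + 1137*(-1/2310) = -2364/1591 - 379/770 = -2423269/1225070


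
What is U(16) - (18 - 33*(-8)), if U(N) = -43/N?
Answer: -4555/16 ≈ -284.69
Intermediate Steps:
U(16) - (18 - 33*(-8)) = -43/16 - (18 - 33*(-8)) = -43*1/16 - (18 + 264) = -43/16 - 1*282 = -43/16 - 282 = -4555/16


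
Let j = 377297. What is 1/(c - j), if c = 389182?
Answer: 1/11885 ≈ 8.4140e-5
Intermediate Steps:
1/(c - j) = 1/(389182 - 1*377297) = 1/(389182 - 377297) = 1/11885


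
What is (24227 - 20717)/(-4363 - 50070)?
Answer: -3510/54433 ≈ -0.064483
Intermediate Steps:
(24227 - 20717)/(-4363 - 50070) = 3510/(-54433) = 3510*(-1/54433) = -3510/54433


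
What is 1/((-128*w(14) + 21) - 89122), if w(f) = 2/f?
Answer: -7/623835 ≈ -1.1221e-5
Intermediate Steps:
1/((-128*w(14) + 21) - 89122) = 1/((-256/14 + 21) - 89122) = 1/((-128*⅐ + 21) - 89122) = 1/((-128/7 + 21) - 89122) = 1/(19/7 - 89122) = 1/(-623835/7) = -7/623835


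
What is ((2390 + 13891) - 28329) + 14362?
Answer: 2314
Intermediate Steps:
((2390 + 13891) - 28329) + 14362 = (16281 - 28329) + 14362 = -12048 + 14362 = 2314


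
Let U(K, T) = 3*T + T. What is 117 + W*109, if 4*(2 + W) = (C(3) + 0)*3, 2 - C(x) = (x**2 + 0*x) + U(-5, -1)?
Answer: -1385/4 ≈ -346.25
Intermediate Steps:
U(K, T) = 4*T
C(x) = 6 - x**2 (C(x) = 2 - ((x**2 + 0*x) + 4*(-1)) = 2 - ((x**2 + 0) - 4) = 2 - (x**2 - 4) = 2 - (-4 + x**2) = 2 + (4 - x**2) = 6 - x**2)
W = -17/4 (W = -2 + (((6 - 1*3**2) + 0)*3)/4 = -2 + (((6 - 1*9) + 0)*3)/4 = -2 + (((6 - 9) + 0)*3)/4 = -2 + ((-3 + 0)*3)/4 = -2 + (-3*3)/4 = -2 + (1/4)*(-9) = -2 - 9/4 = -17/4 ≈ -4.2500)
117 + W*109 = 117 - 17/4*109 = 117 - 1853/4 = -1385/4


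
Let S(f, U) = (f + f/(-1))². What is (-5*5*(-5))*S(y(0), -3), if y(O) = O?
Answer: 0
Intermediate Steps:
S(f, U) = 0 (S(f, U) = (f + f*(-1))² = (f - f)² = 0² = 0)
(-5*5*(-5))*S(y(0), -3) = (-5*5*(-5))*0 = -25*(-5)*0 = 125*0 = 0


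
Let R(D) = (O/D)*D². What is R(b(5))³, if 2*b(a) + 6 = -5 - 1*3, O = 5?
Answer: -42875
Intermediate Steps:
b(a) = -7 (b(a) = -3 + (-5 - 1*3)/2 = -3 + (-5 - 3)/2 = -3 + (½)*(-8) = -3 - 4 = -7)
R(D) = 5*D (R(D) = (5/D)*D² = 5*D)
R(b(5))³ = (5*(-7))³ = (-35)³ = -42875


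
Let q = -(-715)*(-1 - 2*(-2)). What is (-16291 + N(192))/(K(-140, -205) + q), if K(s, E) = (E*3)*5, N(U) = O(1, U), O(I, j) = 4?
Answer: 5429/310 ≈ 17.513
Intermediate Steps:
N(U) = 4
K(s, E) = 15*E (K(s, E) = (3*E)*5 = 15*E)
q = 2145 (q = -(-715)*(-1 + 4) = -(-715)*3 = -1*(-2145) = 2145)
(-16291 + N(192))/(K(-140, -205) + q) = (-16291 + 4)/(15*(-205) + 2145) = -16287/(-3075 + 2145) = -16287/(-930) = -16287*(-1/930) = 5429/310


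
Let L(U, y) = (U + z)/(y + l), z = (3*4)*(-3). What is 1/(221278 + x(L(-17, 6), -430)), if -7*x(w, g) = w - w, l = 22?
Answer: 1/221278 ≈ 4.5192e-6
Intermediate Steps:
z = -36 (z = 12*(-3) = -36)
L(U, y) = (-36 + U)/(22 + y) (L(U, y) = (U - 36)/(y + 22) = (-36 + U)/(22 + y))
x(w, g) = 0 (x(w, g) = -(w - w)/7 = -1/7*0 = 0)
1/(221278 + x(L(-17, 6), -430)) = 1/(221278 + 0) = 1/221278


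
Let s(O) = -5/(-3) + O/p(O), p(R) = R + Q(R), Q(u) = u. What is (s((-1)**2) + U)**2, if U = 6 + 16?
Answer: 21025/36 ≈ 584.03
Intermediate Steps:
U = 22
p(R) = 2*R (p(R) = R + R = 2*R)
s(O) = 13/6 (s(O) = -5/(-3) + O/((2*O)) = -5*(-1/3) + O*(1/(2*O)) = 5/3 + 1/2 = 13/6)
(s((-1)**2) + U)**2 = (13/6 + 22)**2 = (145/6)**2 = 21025/36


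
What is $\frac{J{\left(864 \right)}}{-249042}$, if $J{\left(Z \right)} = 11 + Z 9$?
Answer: $- \frac{7787}{249042} \approx -0.031268$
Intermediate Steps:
$J{\left(Z \right)} = 11 + 9 Z$
$\frac{J{\left(864 \right)}}{-249042} = \frac{11 + 9 \cdot 864}{-249042} = \left(11 + 7776\right) \left(- \frac{1}{249042}\right) = 7787 \left(- \frac{1}{249042}\right) = - \frac{7787}{249042}$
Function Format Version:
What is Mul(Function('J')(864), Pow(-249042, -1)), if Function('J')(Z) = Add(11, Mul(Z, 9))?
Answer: Rational(-7787, 249042) ≈ -0.031268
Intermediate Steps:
Function('J')(Z) = Add(11, Mul(9, Z))
Mul(Function('J')(864), Pow(-249042, -1)) = Mul(Add(11, Mul(9, 864)), Pow(-249042, -1)) = Mul(Add(11, 7776), Rational(-1, 249042)) = Mul(7787, Rational(-1, 249042)) = Rational(-7787, 249042)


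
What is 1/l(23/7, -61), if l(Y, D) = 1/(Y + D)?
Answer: -404/7 ≈ -57.714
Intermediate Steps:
l(Y, D) = 1/(D + Y)
1/l(23/7, -61) = 1/(1/(-61 + 23/7)) = 1/(1/(-404/7)) = 1/(-7/404) = -404/7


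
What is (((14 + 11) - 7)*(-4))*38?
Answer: -2736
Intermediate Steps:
(((14 + 11) - 7)*(-4))*38 = ((25 - 7)*(-4))*38 = (18*(-4))*38 = -72*38 = -2736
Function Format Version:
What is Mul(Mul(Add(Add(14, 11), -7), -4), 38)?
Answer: -2736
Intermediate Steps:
Mul(Mul(Add(Add(14, 11), -7), -4), 38) = Mul(Mul(Add(25, -7), -4), 38) = Mul(Mul(18, -4), 38) = Mul(-72, 38) = -2736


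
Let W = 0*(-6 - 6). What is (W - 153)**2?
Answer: 23409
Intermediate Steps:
W = 0 (W = 0*(-12) = 0)
(W - 153)**2 = (0 - 153)**2 = (-153)**2 = 23409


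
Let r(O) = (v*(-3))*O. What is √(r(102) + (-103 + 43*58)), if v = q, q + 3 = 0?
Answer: √3309 ≈ 57.524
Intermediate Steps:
q = -3 (q = -3 + 0 = -3)
v = -3
r(O) = 9*O (r(O) = (-3*(-3))*O = 9*O)
√(r(102) + (-103 + 43*58)) = √(9*102 + (-103 + 43*58)) = √(918 + (-103 + 2494)) = √(918 + 2391) = √3309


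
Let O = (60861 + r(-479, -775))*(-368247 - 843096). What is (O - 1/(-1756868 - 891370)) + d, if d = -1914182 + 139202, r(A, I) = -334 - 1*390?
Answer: -192919660052743097/2648238 ≈ -7.2848e+10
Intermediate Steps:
r(A, I) = -724 (r(A, I) = -334 - 390 = -724)
O = -72846533991 (O = (60861 - 724)*(-368247 - 843096) = 60137*(-1211343) = -72846533991)
d = -1774980
(O - 1/(-1756868 - 891370)) + d = (-72846533991 - 1/(-1756868 - 891370)) - 1774980 = (-72846533991 - 1/(-2648238)) - 1774980 = (-72846533991 - 1*(-1/2648238)) - 1774980 = (-72846533991 + 1/2648238) - 1774980 = -192914959483257857/2648238 - 1774980 = -192919660052743097/2648238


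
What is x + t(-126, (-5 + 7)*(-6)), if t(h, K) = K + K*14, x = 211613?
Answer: 211433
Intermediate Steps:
t(h, K) = 15*K (t(h, K) = K + 14*K = 15*K)
x + t(-126, (-5 + 7)*(-6)) = 211613 + 15*((-5 + 7)*(-6)) = 211613 + 15*(2*(-6)) = 211613 + 15*(-12) = 211613 - 180 = 211433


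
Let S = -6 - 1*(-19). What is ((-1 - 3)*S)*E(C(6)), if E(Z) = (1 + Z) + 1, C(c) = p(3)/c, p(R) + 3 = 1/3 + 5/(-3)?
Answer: -598/9 ≈ -66.444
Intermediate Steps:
p(R) = -13/3 (p(R) = -3 + (1/3 + 5/(-3)) = -3 + (1*(⅓) + 5*(-⅓)) = -3 + (⅓ - 5/3) = -3 - 4/3 = -13/3)
C(c) = -13/(3*c)
E(Z) = 2 + Z
S = 13 (S = -6 + 19 = 13)
((-1 - 3)*S)*E(C(6)) = ((-1 - 3)*13)*(2 - 13/3/6) = (-4*13)*(2 - 13/3*⅙) = -52*(2 - 13/18) = -52*23/18 = -598/9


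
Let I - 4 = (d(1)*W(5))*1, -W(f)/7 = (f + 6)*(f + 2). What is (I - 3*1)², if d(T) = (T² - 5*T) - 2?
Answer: 10465225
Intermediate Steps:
W(f) = -7*(2 + f)*(6 + f) (W(f) = -7*(f + 6)*(f + 2) = -7*(6 + f)*(2 + f) = -7*(2 + f)*(6 + f))
d(T) = -2 + T² - 5*T
I = 3238 (I = 4 + ((-2 + 1² - 5*1)*(-84 - 56*5 - 7*5²))*1 = 4 + ((-2 + 1 - 5)*(-84 - 280 - 7*25))*1 = 4 - 6*(-84 - 280 - 175)*1 = 4 - 6*(-539)*1 = 4 + 3234*1 = 4 + 3234 = 3238)
(I - 3*1)² = (3238 - 3*1)² = (3238 - 3)² = 3235² = 10465225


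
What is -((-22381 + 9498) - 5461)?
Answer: 18344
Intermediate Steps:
-((-22381 + 9498) - 5461) = -(-12883 - 5461) = -1*(-18344) = 18344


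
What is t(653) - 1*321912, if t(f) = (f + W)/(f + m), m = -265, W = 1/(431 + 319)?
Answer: -93675902249/291000 ≈ -3.2191e+5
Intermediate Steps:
W = 1/750 ≈ 0.0013333
t(f) = (1/750 + f)/(-265 + f) (t(f) = (f + 1/750)/(f - 265) = (1/750 + f)/(-265 + f))
t(653) - 1*321912 = (1/750 + 653)/(-265 + 653) - 1*321912 = (489751/750)/388 - 321912 = (1/388)*(489751/750) - 321912 = 489751/291000 - 321912 = -93675902249/291000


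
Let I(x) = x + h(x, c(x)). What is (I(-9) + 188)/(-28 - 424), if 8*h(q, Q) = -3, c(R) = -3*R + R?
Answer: -1429/3616 ≈ -0.39519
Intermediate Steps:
c(R) = -2*R
h(q, Q) = -3/8 (h(q, Q) = (⅛)*(-3) = -3/8)
I(x) = -3/8 + x (I(x) = x - 3/8 = -3/8 + x)
(I(-9) + 188)/(-28 - 424) = ((-3/8 - 9) + 188)/(-28 - 424) = (-75/8 + 188)/(-452) = (1429/8)*(-1/452) = -1429/3616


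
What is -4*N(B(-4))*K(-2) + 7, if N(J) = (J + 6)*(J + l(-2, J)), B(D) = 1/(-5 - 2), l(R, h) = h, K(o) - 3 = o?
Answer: 671/49 ≈ 13.694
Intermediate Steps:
K(o) = 3 + o
B(D) = -1/7 (B(D) = 1/(-7) = -1/7)
N(J) = 2*J*(6 + J) (N(J) = (J + 6)*(J + J) = (6 + J)*(2*J) = 2*J*(6 + J))
-4*N(B(-4))*K(-2) + 7 = -4*2*(-1/7)*(6 - 1/7)*(3 - 2) + 7 = -4*2*(-1/7)*(41/7) + 7 = -(-328)/49 + 7 = -4*(-82/49) + 7 = 328/49 + 7 = 671/49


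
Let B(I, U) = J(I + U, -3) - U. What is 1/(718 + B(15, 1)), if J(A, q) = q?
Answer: 1/714 ≈ 0.0014006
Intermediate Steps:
B(I, U) = -3 - U
1/(718 + B(15, 1)) = 1/(718 + (-3 - 1*1)) = 1/(718 + (-3 - 1)) = 1/(718 - 4) = 1/714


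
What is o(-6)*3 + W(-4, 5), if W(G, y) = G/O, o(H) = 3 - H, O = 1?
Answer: 23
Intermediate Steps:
W(G, y) = G (W(G, y) = G/1 = G*1 = G)
o(-6)*3 + W(-4, 5) = (3 - 1*(-6))*3 - 4 = (3 + 6)*3 - 4 = 9*3 - 4 = 27 - 4 = 23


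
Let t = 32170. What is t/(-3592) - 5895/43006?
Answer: -351169465/38619388 ≈ -9.0931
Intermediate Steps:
t/(-3592) - 5895/43006 = 32170/(-3592) - 5895/43006 = 32170*(-1/3592) - 5895*1/43006 = -16085/1796 - 5895/43006 = -351169465/38619388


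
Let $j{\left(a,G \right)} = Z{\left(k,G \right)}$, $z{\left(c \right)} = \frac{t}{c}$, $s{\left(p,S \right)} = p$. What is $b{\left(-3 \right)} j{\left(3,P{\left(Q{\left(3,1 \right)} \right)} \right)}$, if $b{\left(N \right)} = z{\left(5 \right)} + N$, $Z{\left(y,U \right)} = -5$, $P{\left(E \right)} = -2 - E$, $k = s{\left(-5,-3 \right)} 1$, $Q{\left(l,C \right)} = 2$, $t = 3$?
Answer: $12$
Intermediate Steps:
$k = -5$ ($k = \left(-5\right) 1 = -5$)
$z{\left(c \right)} = \frac{3}{c}$
$b{\left(N \right)} = \frac{3}{5} + N$
$j{\left(a,G \right)} = -5$
$b{\left(-3 \right)} j{\left(3,P{\left(Q{\left(3,1 \right)} \right)} \right)} = \left(\frac{3}{5} - 3\right) \left(-5\right) = \left(- \frac{12}{5}\right) \left(-5\right) = 12$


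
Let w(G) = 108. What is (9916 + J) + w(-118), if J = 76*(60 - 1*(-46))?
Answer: 18080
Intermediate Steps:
J = 8056 (J = 76*(60 + 46) = 76*106 = 8056)
(9916 + J) + w(-118) = (9916 + 8056) + 108 = 17972 + 108 = 18080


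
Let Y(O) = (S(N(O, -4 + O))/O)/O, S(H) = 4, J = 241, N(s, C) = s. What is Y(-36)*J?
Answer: 241/324 ≈ 0.74383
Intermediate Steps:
Y(O) = 4/O**2 (Y(O) = (4/O)/O = 4/O**2)
Y(-36)*J = (4/(-36)**2)*241 = (4*(1/1296))*241 = (1/324)*241 = 241/324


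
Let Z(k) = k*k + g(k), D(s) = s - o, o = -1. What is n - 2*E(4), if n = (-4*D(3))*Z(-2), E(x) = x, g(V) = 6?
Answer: -168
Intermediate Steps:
D(s) = 1 + s (D(s) = s - 1*(-1) = s + 1 = 1 + s)
Z(k) = 6 + k**2 (Z(k) = k*k + 6 = k**2 + 6 = 6 + k**2)
n = -160 (n = (-4*(1 + 3))*(6 + (-2)**2) = (-4*4)*(6 + 4) = -16*10 = -160)
n - 2*E(4) = -160 - 2*4 = -160 - 8 = -168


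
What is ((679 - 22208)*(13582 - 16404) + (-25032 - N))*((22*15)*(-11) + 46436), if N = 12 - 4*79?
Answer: 2599613088660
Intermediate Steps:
N = -304 (N = 12 - 316 = -304)
((679 - 22208)*(13582 - 16404) + (-25032 - N))*((22*15)*(-11) + 46436) = ((679 - 22208)*(13582 - 16404) + (-25032 - 1*(-304)))*((22*15)*(-11) + 46436) = (-21529*(-2822) + (-25032 + 304))*(330*(-11) + 46436) = (60754838 - 24728)*(-3630 + 46436) = 60730110*42806 = 2599613088660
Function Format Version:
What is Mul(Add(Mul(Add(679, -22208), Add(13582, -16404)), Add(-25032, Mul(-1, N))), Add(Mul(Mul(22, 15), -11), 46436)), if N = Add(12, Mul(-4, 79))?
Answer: 2599613088660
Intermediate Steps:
N = -304 (N = Add(12, -316) = -304)
Mul(Add(Mul(Add(679, -22208), Add(13582, -16404)), Add(-25032, Mul(-1, N))), Add(Mul(Mul(22, 15), -11), 46436)) = Mul(Add(Mul(Add(679, -22208), Add(13582, -16404)), Add(-25032, Mul(-1, -304))), Add(Mul(Mul(22, 15), -11), 46436)) = Mul(Add(Mul(-21529, -2822), Add(-25032, 304)), Add(Mul(330, -11), 46436)) = Mul(Add(60754838, -24728), Add(-3630, 46436)) = Mul(60730110, 42806) = 2599613088660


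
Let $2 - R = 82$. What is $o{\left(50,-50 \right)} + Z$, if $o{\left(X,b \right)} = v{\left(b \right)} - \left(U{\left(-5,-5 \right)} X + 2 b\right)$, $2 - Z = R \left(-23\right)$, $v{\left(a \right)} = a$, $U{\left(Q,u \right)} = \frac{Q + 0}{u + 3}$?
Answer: $-1913$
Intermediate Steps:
$R = -80$ ($R = 2 - 82 = -80$)
$U{\left(Q,u \right)} = \frac{Q}{3 + u}$
$Z = -1838$ ($Z = 2 - \left(-80\right) \left(-23\right) = 2 - 1840 = -1838$)
$o{\left(X,b \right)} = - b - \frac{5 X}{2}$ ($o{\left(X,b \right)} = b - \left(- \frac{5}{3 - 5} X + 2 b\right) = b - \left(- \frac{5}{-2} X + 2 b\right) = b - \left(\left(-5\right) \left(- \frac{1}{2}\right) X + 2 b\right) = b - \left(\frac{5 X}{2} + 2 b\right) = b - \left(2 b + \frac{5 X}{2}\right) = - b - \frac{5 X}{2}$)
$o{\left(50,-50 \right)} + Z = \left(\left(-1\right) \left(-50\right) - 125\right) - 1838 = \left(50 - 125\right) - 1838 = -75 - 1838 = -1913$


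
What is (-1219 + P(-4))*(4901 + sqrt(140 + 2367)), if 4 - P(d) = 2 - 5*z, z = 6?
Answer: -5817487 - 1187*sqrt(2507) ≈ -5.8769e+6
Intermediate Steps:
P(d) = 32 (P(d) = 4 - (2 - 5*6) = 4 - (2 - 30) = 4 - 1*(-28) = 4 + 28 = 32)
(-1219 + P(-4))*(4901 + sqrt(140 + 2367)) = (-1219 + 32)*(4901 + sqrt(140 + 2367)) = -1187*(4901 + sqrt(2507)) = -5817487 - 1187*sqrt(2507)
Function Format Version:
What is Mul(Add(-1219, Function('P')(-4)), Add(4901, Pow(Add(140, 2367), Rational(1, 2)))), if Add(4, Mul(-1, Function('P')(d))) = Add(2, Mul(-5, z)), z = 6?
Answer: Add(-5817487, Mul(-1187, Pow(2507, Rational(1, 2)))) ≈ -5.8769e+6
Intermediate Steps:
Function('P')(d) = 32 (Function('P')(d) = Add(4, Mul(-1, Add(2, Mul(-5, 6)))) = Add(4, Mul(-1, Add(2, -30))) = Add(4, Mul(-1, -28)) = Add(4, 28) = 32)
Mul(Add(-1219, Function('P')(-4)), Add(4901, Pow(Add(140, 2367), Rational(1, 2)))) = Mul(Add(-1219, 32), Add(4901, Pow(Add(140, 2367), Rational(1, 2)))) = Mul(-1187, Add(4901, Pow(2507, Rational(1, 2)))) = Add(-5817487, Mul(-1187, Pow(2507, Rational(1, 2))))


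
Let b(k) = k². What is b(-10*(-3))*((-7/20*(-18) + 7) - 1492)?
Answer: -1330830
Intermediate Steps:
b(-10*(-3))*((-7/20*(-18) + 7) - 1492) = (-10*(-3))²*((-7/20*(-18) + 7) - 1492) = 30²*((-7*1/20*(-18) + 7) - 1492) = 900*((-7/20*(-18) + 7) - 1492) = 900*((63/10 + 7) - 1492) = 900*(133/10 - 1492) = 900*(-14787/10) = -1330830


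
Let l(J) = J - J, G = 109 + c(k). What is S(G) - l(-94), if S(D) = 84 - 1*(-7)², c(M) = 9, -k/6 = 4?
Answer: 35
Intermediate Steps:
k = -24 (k = -6*4 = -24)
G = 118 (G = 109 + 9 = 118)
S(D) = 35 (S(D) = 84 - 1*49 = 84 - 49 = 35)
l(J) = 0
S(G) - l(-94) = 35 - 1*0 = 35 + 0 = 35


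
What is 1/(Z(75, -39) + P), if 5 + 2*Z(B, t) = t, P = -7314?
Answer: -1/7336 ≈ -0.00013631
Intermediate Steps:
Z(B, t) = -5/2 + t/2
1/(Z(75, -39) + P) = 1/((-5/2 + (½)*(-39)) - 7314) = 1/((-5/2 - 39/2) - 7314) = 1/(-22 - 7314) = 1/(-7336) = -1/7336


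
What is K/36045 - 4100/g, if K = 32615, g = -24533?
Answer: 189585659/176858397 ≈ 1.0720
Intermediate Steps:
K/36045 - 4100/g = 32615/36045 - 4100/(-24533) = 32615*(1/36045) - 4100*(-1/24533) = 6523/7209 + 4100/24533 = 189585659/176858397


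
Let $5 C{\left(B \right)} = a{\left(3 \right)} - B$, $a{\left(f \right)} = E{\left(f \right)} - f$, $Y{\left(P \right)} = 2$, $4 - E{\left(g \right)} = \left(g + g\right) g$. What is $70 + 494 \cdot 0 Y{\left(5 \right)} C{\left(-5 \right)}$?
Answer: $70$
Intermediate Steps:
$E{\left(g \right)} = 4 - 2 g^{2}$ ($E{\left(g \right)} = 4 - \left(g + g\right) g = 4 - 2 g g = 4 - 2 g^{2}$)
$a{\left(f \right)} = 4 - f - 2 f^{2}$ ($a{\left(f \right)} = \left(4 - 2 f^{2}\right) - f = 4 - f - 2 f^{2}$)
$C{\left(B \right)} = - \frac{17}{5} - \frac{B}{5}$ ($C{\left(B \right)} = \frac{\left(4 - 3 - 2 \cdot 3^{2}\right) - B}{5} = \frac{\left(4 - 3 - 18\right) - B}{5} = \frac{-17 - B}{5} = - \frac{17}{5} - \frac{B}{5}$)
$70 + 494 \cdot 0 Y{\left(5 \right)} C{\left(-5 \right)} = 70 + 494 \cdot 0 \cdot 2 \left(- \frac{17}{5} - -1\right) = 70 + 494 \cdot 0 \left(- \frac{17}{5} + 1\right) = 70 + 494 \cdot 0 \left(- \frac{12}{5}\right) = 70 + 494 \cdot 0 = 70 + 0 = 70$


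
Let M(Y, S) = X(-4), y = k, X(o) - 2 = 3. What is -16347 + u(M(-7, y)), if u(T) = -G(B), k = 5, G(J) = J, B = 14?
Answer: -16361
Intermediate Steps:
X(o) = 5 (X(o) = 2 + 3 = 5)
y = 5
M(Y, S) = 5
u(T) = -14 (u(T) = -1*14 = -14)
-16347 + u(M(-7, y)) = -16347 - 14 = -16361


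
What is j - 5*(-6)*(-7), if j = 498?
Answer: 288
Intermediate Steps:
j - 5*(-6)*(-7) = 498 - 5*(-6)*(-7) = 498 + 30*(-7) = 498 - 210 = 288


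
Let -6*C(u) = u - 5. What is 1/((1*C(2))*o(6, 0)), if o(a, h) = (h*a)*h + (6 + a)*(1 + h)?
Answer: 1/6 ≈ 0.16667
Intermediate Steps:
C(u) = 5/6 - u/6 (C(u) = -(u - 5)/6 = -(-5 + u)/6 = 5/6 - u/6)
o(a, h) = a*h**2 + (1 + h)*(6 + a) (o(a, h) = (a*h)*h + (1 + h)*(6 + a) = a*h**2 + (1 + h)*(6 + a))
1/((1*C(2))*o(6, 0)) = 1/((1*(5/6 - 1/6*2))*(6 + 6 + 6*0 + 6*0 + 6*0**2)) = 1/((1*(5/6 - 1/3))*(6 + 6 + 0 + 0 + 6*0)) = 1/((1*(1/2))*(6 + 6 + 0 + 0 + 0)) = 1/((1/2)*12) = 1/6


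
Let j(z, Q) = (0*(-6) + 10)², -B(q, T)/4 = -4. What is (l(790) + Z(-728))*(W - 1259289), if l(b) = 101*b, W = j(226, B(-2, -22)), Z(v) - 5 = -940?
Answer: -99293348595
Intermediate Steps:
Z(v) = -935 (Z(v) = 5 - 940 = -935)
B(q, T) = 16 (B(q, T) = -4*(-4) = 16)
j(z, Q) = 100 (j(z, Q) = (0 + 10)² = 10² = 100)
W = 100
(l(790) + Z(-728))*(W - 1259289) = (101*790 - 935)*(100 - 1259289) = (79790 - 935)*(-1259189) = 78855*(-1259189) = -99293348595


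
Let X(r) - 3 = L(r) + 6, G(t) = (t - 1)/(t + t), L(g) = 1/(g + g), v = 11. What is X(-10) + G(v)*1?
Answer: 2069/220 ≈ 9.4045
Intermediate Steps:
L(g) = 1/(2*g)
G(t) = (-1 + t)/(2*t) (G(t) = (-1 + t)/((2*t)) = (-1 + t)*(1/(2*t)) = (-1 + t)/(2*t))
X(r) = 9 + 1/(2*r) (X(r) = 3 + (1/(2*r) + 6) = 3 + (6 + 1/(2*r)) = 9 + 1/(2*r))
X(-10) + G(v)*1 = (9 + (½)/(-10)) + ((½)*(-1 + 11)/11)*1 = (9 + (½)*(-⅒)) + ((½)*(1/11)*10)*1 = (9 - 1/20) + (5/11)*1 = 179/20 + 5/11 = 2069/220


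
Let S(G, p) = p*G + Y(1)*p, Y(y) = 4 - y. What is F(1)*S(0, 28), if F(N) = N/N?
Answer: 84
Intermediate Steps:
F(N) = 1
S(G, p) = 3*p + G*p (S(G, p) = p*G + (4 - 1*1)*p = G*p + (4 - 1)*p = G*p + 3*p = 3*p + G*p)
F(1)*S(0, 28) = 1*(28*(3 + 0)) = 1*(28*3) = 1*84 = 84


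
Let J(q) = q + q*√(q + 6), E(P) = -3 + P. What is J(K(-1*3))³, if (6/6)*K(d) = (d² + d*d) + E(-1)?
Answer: 167384 + 126224*√5 ≈ 4.4963e+5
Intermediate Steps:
K(d) = -4 + 2*d² (K(d) = (d² + d*d) + (-3 - 1) = (d² + d²) - 4 = 2*d² - 4 = -4 + 2*d²)
J(q) = q + q*√(6 + q)
J(K(-1*3))³ = ((-4 + 2*(-1*3)²)*(1 + √(6 + (-4 + 2*(-1*3)²))))³ = ((-4 + 2*(-3)²)*(1 + √(6 + (-4 + 2*(-3)²))))³ = ((-4 + 2*9)*(1 + √(6 + (-4 + 2*9))))³ = ((-4 + 18)*(1 + √(6 + (-4 + 18))))³ = (14*(1 + √(6 + 14)))³ = (14*(1 + √20))³ = (14*(1 + 2*√5))³ = (14 + 28*√5)³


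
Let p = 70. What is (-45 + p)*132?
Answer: 3300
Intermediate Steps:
(-45 + p)*132 = (-45 + 70)*132 = 25*132 = 3300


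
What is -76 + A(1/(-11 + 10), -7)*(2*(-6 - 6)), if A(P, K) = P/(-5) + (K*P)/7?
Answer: -524/5 ≈ -104.80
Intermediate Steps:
A(P, K) = -P/5 + K*P/7 (A(P, K) = P*(-⅕) + (K*P)*(⅐) = -P/5 + K*P/7)
-76 + A(1/(-11 + 10), -7)*(2*(-6 - 6)) = -76 + ((-7 + 5*(-7))/(35*(-11 + 10)))*(2*(-6 - 6)) = -76 + ((1/35)*(-7 - 35)/(-1))*(2*(-12)) = -76 + ((1/35)*(-1)*(-42))*(-24) = -76 + (6/5)*(-24) = -76 - 144/5 = -524/5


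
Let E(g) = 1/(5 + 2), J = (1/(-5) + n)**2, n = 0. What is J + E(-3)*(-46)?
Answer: -1143/175 ≈ -6.5314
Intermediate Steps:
J = 1/25 (J = (1/(-5) + 0)**2 = (-1/5 + 0)**2 = (-1/5)**2 = 1/25 ≈ 0.040000)
E(g) = 1/7
J + E(-3)*(-46) = 1/25 + (1/7)*(-46) = 1/25 - 46/7 = -1143/175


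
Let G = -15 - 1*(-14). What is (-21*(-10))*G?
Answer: -210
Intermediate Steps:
G = -1 (G = -15 + 14 = -1)
(-21*(-10))*G = -21*(-10)*(-1) = 210*(-1) = -210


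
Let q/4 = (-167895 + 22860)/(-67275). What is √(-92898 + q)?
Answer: I*√207610078910/1495 ≈ 304.78*I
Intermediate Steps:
q = 12892/1495 (q = 4*((-167895 + 22860)/(-67275)) = 4*(-145035*(-1/67275)) = 4*(3223/1495) = 12892/1495 ≈ 8.6234)
√(-92898 + q) = √(-92898 + 12892/1495) = √(-138869618/1495) = I*√207610078910/1495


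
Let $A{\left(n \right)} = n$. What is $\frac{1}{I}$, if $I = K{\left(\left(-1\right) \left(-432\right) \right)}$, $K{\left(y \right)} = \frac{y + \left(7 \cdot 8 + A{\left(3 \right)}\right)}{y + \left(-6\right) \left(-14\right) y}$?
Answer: $\frac{36720}{491} \approx 74.786$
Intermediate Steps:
$K{\left(y \right)} = \frac{59 + y}{85 y}$ ($K{\left(y \right)} = \frac{y + \left(7 \cdot 8 + 3\right)}{y + \left(-6\right) \left(-14\right) y} = \frac{y + \left(56 + 3\right)}{y + 84 y} = \frac{y + 59}{85 y} = \left(59 + y\right) \frac{1}{85 y} = \frac{59 + y}{85 y}$)
$I = \frac{491}{36720}$ ($I = \frac{59 - -432}{85 \left(\left(-1\right) \left(-432\right)\right)} = \frac{59 + 432}{85 \cdot 432} = \frac{1}{85} \cdot \frac{1}{432} \cdot 491 = \frac{491}{36720} \approx 0.013371$)
$\frac{1}{I} = \frac{1}{\frac{491}{36720}} = \frac{36720}{491}$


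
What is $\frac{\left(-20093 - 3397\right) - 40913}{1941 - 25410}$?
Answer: $\frac{64403}{23469} \approx 2.7442$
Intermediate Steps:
$\frac{\left(-20093 - 3397\right) - 40913}{1941 - 25410} = \frac{-23490 - 40913}{-23469} = \left(-64403\right) \left(- \frac{1}{23469}\right) = \frac{64403}{23469}$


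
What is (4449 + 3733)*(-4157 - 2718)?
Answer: -56251250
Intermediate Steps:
(4449 + 3733)*(-4157 - 2718) = 8182*(-6875) = -56251250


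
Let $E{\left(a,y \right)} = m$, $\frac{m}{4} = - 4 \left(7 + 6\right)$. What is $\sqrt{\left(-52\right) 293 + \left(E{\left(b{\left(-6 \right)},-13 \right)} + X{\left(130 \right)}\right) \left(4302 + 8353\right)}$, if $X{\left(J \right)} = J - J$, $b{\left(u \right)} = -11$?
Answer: $6 i \sqrt{73541} \approx 1627.1 i$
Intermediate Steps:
$m = -208$ ($m = 4 \left(- 4 \left(7 + 6\right)\right) = 4 \left(\left(-4\right) 13\right) = 4 \left(-52\right) = -208$)
$X{\left(J \right)} = 0$
$E{\left(a,y \right)} = -208$
$\sqrt{\left(-52\right) 293 + \left(E{\left(b{\left(-6 \right)},-13 \right)} + X{\left(130 \right)}\right) \left(4302 + 8353\right)} = \sqrt{\left(-52\right) 293 + \left(-208 + 0\right) \left(4302 + 8353\right)} = \sqrt{-15236 - 2632240} = \sqrt{-2647476} = 6 i \sqrt{73541}$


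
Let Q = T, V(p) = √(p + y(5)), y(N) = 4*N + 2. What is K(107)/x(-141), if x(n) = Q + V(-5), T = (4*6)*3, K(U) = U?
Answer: 7704/5167 - 107*√17/5167 ≈ 1.4056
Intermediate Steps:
y(N) = 2 + 4*N
V(p) = √(22 + p) (V(p) = √(p + (2 + 4*5)) = √(p + (2 + 20)) = √(p + 22) = √(22 + p))
T = 72 (T = 24*3 = 72)
Q = 72
x(n) = 72 + √17 (x(n) = 72 + √(22 - 5) = 72 + √17)
K(107)/x(-141) = 107/(72 + √17)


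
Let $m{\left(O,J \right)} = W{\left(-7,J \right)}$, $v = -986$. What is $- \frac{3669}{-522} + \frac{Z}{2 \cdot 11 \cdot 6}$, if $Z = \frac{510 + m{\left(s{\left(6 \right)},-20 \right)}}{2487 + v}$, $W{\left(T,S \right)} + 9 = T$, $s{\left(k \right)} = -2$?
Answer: $\frac{177194}{25201} \approx 7.0312$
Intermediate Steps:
$W{\left(T,S \right)} = -9 + T$
$m{\left(O,J \right)} = -16$ ($m{\left(O,J \right)} = -9 - 7 = -16$)
$Z = \frac{26}{79}$ ($Z = \frac{510 - 16}{2487 - 986} = \frac{494}{1501} = 494 \cdot \frac{1}{1501} = \frac{26}{79} \approx 0.32911$)
$- \frac{3669}{-522} + \frac{Z}{2 \cdot 11 \cdot 6} = - \frac{3669}{-522} + \frac{26}{79 \cdot 2 \cdot 11 \cdot 6} = \left(-3669\right) \left(- \frac{1}{522}\right) + \frac{26}{79 \cdot 22 \cdot 6} = \frac{1223}{174} + \frac{26}{79 \cdot 132} = \frac{1223}{174} + \frac{26}{79} \cdot \frac{1}{132} = \frac{1223}{174} + \frac{13}{5214} = \frac{177194}{25201}$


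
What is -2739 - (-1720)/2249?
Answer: -6158291/2249 ≈ -2738.2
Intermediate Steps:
-2739 - (-1720)/2249 = -2739 - 1*(-1720/2249) = -2739 + 1720/2249 = -6158291/2249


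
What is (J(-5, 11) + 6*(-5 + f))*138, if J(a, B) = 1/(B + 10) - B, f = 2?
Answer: -27968/7 ≈ -3995.4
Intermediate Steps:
J(a, B) = 1/(10 + B) - B
(J(-5, 11) + 6*(-5 + f))*138 = ((1 - 1*11**2 - 10*11)/(10 + 11) + 6*(-5 + 2))*138 = ((1 - 1*121 - 110)/21 + 6*(-3))*138 = ((1 - 121 - 110)/21 - 18)*138 = ((1/21)*(-230) - 18)*138 = (-230/21 - 18)*138 = -608/21*138 = -27968/7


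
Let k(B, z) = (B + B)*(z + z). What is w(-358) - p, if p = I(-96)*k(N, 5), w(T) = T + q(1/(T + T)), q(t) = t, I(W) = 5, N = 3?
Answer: -471129/716 ≈ -658.00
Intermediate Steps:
k(B, z) = 4*B*z (k(B, z) = (2*B)*(2*z) = 4*B*z)
w(T) = T + 1/(2*T) (w(T) = T + 1/(T + T) = T + 1/(2*T))
p = 300 (p = 5*(4*3*5) = 5*60 = 300)
w(-358) - p = (-358 + (½)/(-358)) - 1*300 = (-358 + (½)*(-1/358)) - 300 = (-358 - 1/716) - 300 = -256329/716 - 300 = -471129/716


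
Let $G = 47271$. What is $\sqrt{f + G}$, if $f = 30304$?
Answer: $5 \sqrt{3103} \approx 278.52$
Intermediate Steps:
$\sqrt{f + G} = \sqrt{30304 + 47271} = \sqrt{77575} = 5 \sqrt{3103}$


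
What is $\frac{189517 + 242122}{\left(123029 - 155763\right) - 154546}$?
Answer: $- \frac{431639}{187280} \approx -2.3048$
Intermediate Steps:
$\frac{189517 + 242122}{\left(123029 - 155763\right) - 154546} = \frac{431639}{\left(123029 - 155763\right) - 154546} = \frac{431639}{-32734 - 154546} = \frac{431639}{-187280} = 431639 \left(- \frac{1}{187280}\right) = - \frac{431639}{187280}$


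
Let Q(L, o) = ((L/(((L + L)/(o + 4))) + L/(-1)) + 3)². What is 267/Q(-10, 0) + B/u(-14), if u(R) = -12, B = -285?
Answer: 7481/300 ≈ 24.937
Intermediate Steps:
Q(L, o) = (5 + o/2 - L)² (Q(L, o) = ((L/(((2*L)/(4 + o))) + L*(-1)) + 3)² = ((L/((2*L/(4 + o))) - L) + 3)² = ((L*((4 + o)/(2*L)) - L) + 3)² = (((2 + o/2) - L) + 3)² = ((2 + o/2 - L) + 3)² = (5 + o/2 - L)²)
267/Q(-10, 0) + B/u(-14) = 267/(((10 + 0 - 2*(-10))²/4)) - 285/(-12) = 267/(((10 + 0 + 20)²/4)) - 285*(-1/12) = 267/(((¼)*30²)) + 95/4 = 267/(((¼)*900)) + 95/4 = 267/225 + 95/4 = 267*(1/225) + 95/4 = 89/75 + 95/4 = 7481/300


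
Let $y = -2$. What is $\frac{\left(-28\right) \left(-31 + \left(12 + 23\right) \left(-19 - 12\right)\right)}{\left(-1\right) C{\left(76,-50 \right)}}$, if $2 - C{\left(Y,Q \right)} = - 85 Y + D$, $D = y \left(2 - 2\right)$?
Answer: $- \frac{1736}{359} \approx -4.8357$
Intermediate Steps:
$D = 0$ ($D = - 2 \left(2 - 2\right) = \left(-2\right) 0 = 0$)
$C{\left(Y,Q \right)} = 2 + 85 Y$ ($C{\left(Y,Q \right)} = 2 - \left(- 85 Y + 0\right) = 2 - - 85 Y = 2 + 85 Y$)
$\frac{\left(-28\right) \left(-31 + \left(12 + 23\right) \left(-19 - 12\right)\right)}{\left(-1\right) C{\left(76,-50 \right)}} = \frac{\left(-28\right) \left(-31 + \left(12 + 23\right) \left(-19 - 12\right)\right)}{\left(-1\right) \left(2 + 85 \cdot 76\right)} = \frac{\left(-28\right) \left(-31 + 35 \left(-31\right)\right)}{\left(-1\right) \left(2 + 6460\right)} = \frac{\left(-28\right) \left(-31 - 1085\right)}{\left(-1\right) 6462} = \frac{\left(-28\right) \left(-1116\right)}{-6462} = 31248 \left(- \frac{1}{6462}\right) = - \frac{1736}{359}$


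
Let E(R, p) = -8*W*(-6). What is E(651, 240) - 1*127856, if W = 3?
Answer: -127712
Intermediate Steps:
E(R, p) = 144 (E(R, p) = -8*3*(-6) = -24*(-6) = 144)
E(651, 240) - 1*127856 = 144 - 1*127856 = 144 - 127856 = -127712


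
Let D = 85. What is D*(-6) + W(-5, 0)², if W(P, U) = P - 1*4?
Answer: -429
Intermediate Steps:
W(P, U) = -4 + P (W(P, U) = P - 4 = -4 + P)
D*(-6) + W(-5, 0)² = 85*(-6) + (-4 - 5)² = -510 + (-9)² = -510 + 81 = -429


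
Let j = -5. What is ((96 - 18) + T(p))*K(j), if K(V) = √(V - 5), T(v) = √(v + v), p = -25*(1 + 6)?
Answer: -10*√35 + 78*I*√10 ≈ -59.161 + 246.66*I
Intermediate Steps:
p = -175 (p = -25*7 = -5*35 = -175)
T(v) = √2*√v (T(v) = √(2*v) = √2*√v)
K(V) = √(-5 + V)
((96 - 18) + T(p))*K(j) = ((96 - 18) + √2*√(-175))*√(-5 - 5) = (78 + √2*(5*I*√7))*√(-10) = (78 + 5*I*√14)*(I*√10) = I*√10*(78 + 5*I*√14)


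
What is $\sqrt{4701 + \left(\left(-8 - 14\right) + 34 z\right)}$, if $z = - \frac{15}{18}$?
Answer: $\frac{8 \sqrt{654}}{3} \approx 68.196$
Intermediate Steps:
$z = - \frac{5}{6}$ ($z = \left(-15\right) \frac{1}{18} = - \frac{5}{6} \approx -0.83333$)
$\sqrt{4701 + \left(\left(-8 - 14\right) + 34 z\right)} = \sqrt{4701 + \left(\left(-8 - 14\right) + 34 \left(- \frac{5}{6}\right)\right)} = \sqrt{4701 - \frac{151}{3}} = \sqrt{\frac{13952}{3}} = \frac{8 \sqrt{654}}{3}$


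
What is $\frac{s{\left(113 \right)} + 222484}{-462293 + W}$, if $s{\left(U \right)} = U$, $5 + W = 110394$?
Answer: $- \frac{222597}{351904} \approx -0.63255$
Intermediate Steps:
$W = 110389$ ($W = -5 + 110394 = 110389$)
$\frac{s{\left(113 \right)} + 222484}{-462293 + W} = \frac{113 + 222484}{-462293 + 110389} = \frac{222597}{-351904} = 222597 \left(- \frac{1}{351904}\right) = - \frac{222597}{351904}$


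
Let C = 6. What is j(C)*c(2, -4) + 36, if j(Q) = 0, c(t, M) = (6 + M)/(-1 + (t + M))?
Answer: 36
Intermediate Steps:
c(t, M) = (6 + M)/(-1 + M + t) (c(t, M) = (6 + M)/(-1 + (M + t)) = (6 + M)/(-1 + M + t))
j(C)*c(2, -4) + 36 = 0*((6 - 4)/(-1 - 4 + 2)) + 36 = 0*(2/(-3)) + 36 = 0*(-1/3*2) + 36 = 0*(-2/3) + 36 = 0 + 36 = 36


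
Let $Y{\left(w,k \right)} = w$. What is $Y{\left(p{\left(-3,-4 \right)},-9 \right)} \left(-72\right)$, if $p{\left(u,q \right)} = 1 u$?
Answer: $216$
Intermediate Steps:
$p{\left(u,q \right)} = u$
$Y{\left(p{\left(-3,-4 \right)},-9 \right)} \left(-72\right) = \left(-3\right) \left(-72\right) = 216$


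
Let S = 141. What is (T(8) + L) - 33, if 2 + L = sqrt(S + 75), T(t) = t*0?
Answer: -35 + 6*sqrt(6) ≈ -20.303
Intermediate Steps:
T(t) = 0
L = -2 + 6*sqrt(6) (L = -2 + sqrt(141 + 75) = -2 + sqrt(216) = -2 + 6*sqrt(6) ≈ 12.697)
(T(8) + L) - 33 = (0 + (-2 + 6*sqrt(6))) - 33 = (-2 + 6*sqrt(6)) - 33 = -35 + 6*sqrt(6)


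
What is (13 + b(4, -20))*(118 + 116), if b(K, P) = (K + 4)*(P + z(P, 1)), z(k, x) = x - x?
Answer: -34398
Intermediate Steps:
z(k, x) = 0
b(K, P) = P*(4 + K) (b(K, P) = (K + 4)*(P + 0) = (4 + K)*P = P*(4 + K))
(13 + b(4, -20))*(118 + 116) = (13 - 20*(4 + 4))*(118 + 116) = (13 - 20*8)*234 = (13 - 160)*234 = -147*234 = -34398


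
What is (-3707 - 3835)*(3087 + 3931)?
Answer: -52929756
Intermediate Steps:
(-3707 - 3835)*(3087 + 3931) = -7542*7018 = -52929756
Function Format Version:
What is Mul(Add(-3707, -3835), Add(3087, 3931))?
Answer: -52929756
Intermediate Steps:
Mul(Add(-3707, -3835), Add(3087, 3931)) = Mul(-7542, 7018) = -52929756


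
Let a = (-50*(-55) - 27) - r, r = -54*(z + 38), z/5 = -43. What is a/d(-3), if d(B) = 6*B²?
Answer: -6835/54 ≈ -126.57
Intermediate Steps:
z = -215 (z = 5*(-43) = -215)
r = 9558 (r = -54*(-215 + 38) = -54*(-177) = 9558)
a = -6835 (a = (-50*(-55) - 27) - 1*9558 = (2750 - 27) - 9558 = 2723 - 9558 = -6835)
a/d(-3) = -6835/(6*(-3)²) = -6835/(6*9) = -6835/54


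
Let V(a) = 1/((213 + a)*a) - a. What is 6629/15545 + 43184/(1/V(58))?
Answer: -305990769375209/122168155 ≈ -2.5047e+6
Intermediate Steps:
V(a) = -a + 1/(a*(213 + a)) (V(a) = 1/(a*(213 + a)) - a = -a + 1/(a*(213 + a)))
6629/15545 + 43184/(1/V(58)) = 6629/15545 + 43184/(1/((1 - 1*58³ - 213*58²)/(58*(213 + 58)))) = 6629*(1/15545) + 43184/(1/((1/58)*(1 - 1*195112 - 213*3364)/271)) = 6629/15545 + 43184/(1/((1/58)*(1/271)*(1 - 195112 - 716532))) = 6629/15545 + 43184/(1/((1/58)*(1/271)*(-911643))) = 6629/15545 + 43184/(1/(-911643/15718)) = 6629/15545 + 43184/(-15718/911643) = 6629/15545 + 43184*(-911643/15718) = 6629/15545 - 19684195656/7859 = -305990769375209/122168155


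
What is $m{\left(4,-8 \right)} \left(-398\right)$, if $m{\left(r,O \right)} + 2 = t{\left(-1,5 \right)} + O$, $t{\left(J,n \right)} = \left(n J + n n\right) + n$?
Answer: $-5970$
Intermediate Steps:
$t{\left(J,n \right)} = n + n^{2} + J n$ ($t{\left(J,n \right)} = \left(J n + n^{2}\right) + n = \left(n^{2} + J n\right) + n = n + n^{2} + J n$)
$m{\left(r,O \right)} = 23 + O$ ($m{\left(r,O \right)} = -2 + \left(5 \left(1 - 1 + 5\right) + O\right) = -2 + \left(5 \cdot 5 + O\right) = -2 + \left(25 + O\right) = 23 + O$)
$m{\left(4,-8 \right)} \left(-398\right) = \left(23 - 8\right) \left(-398\right) = 15 \left(-398\right) = -5970$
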